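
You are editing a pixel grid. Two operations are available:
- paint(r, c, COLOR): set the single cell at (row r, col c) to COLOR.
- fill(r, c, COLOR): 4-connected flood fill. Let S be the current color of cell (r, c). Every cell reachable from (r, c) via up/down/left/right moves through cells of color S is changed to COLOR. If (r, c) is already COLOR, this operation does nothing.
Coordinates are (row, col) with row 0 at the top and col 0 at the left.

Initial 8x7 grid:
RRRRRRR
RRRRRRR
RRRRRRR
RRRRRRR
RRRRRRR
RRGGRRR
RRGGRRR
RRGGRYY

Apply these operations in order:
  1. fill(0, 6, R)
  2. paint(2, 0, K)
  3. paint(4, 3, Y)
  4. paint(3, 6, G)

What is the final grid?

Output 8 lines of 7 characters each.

Answer: RRRRRRR
RRRRRRR
KRRRRRR
RRRRRRG
RRRYRRR
RRGGRRR
RRGGRRR
RRGGRYY

Derivation:
After op 1 fill(0,6,R) [0 cells changed]:
RRRRRRR
RRRRRRR
RRRRRRR
RRRRRRR
RRRRRRR
RRGGRRR
RRGGRRR
RRGGRYY
After op 2 paint(2,0,K):
RRRRRRR
RRRRRRR
KRRRRRR
RRRRRRR
RRRRRRR
RRGGRRR
RRGGRRR
RRGGRYY
After op 3 paint(4,3,Y):
RRRRRRR
RRRRRRR
KRRRRRR
RRRRRRR
RRRYRRR
RRGGRRR
RRGGRRR
RRGGRYY
After op 4 paint(3,6,G):
RRRRRRR
RRRRRRR
KRRRRRR
RRRRRRG
RRRYRRR
RRGGRRR
RRGGRRR
RRGGRYY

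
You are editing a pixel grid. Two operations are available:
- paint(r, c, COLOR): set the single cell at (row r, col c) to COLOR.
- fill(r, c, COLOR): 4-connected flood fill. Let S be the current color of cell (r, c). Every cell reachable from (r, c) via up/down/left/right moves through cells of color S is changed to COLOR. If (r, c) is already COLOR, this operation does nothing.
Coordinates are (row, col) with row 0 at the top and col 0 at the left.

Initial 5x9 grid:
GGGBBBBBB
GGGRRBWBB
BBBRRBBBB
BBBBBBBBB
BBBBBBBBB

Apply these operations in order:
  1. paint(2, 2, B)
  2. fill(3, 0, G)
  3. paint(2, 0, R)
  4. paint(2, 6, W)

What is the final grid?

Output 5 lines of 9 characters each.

After op 1 paint(2,2,B):
GGGBBBBBB
GGGRRBWBB
BBBRRBBBB
BBBBBBBBB
BBBBBBBBB
After op 2 fill(3,0,G) [34 cells changed]:
GGGGGGGGG
GGGRRGWGG
GGGRRGGGG
GGGGGGGGG
GGGGGGGGG
After op 3 paint(2,0,R):
GGGGGGGGG
GGGRRGWGG
RGGRRGGGG
GGGGGGGGG
GGGGGGGGG
After op 4 paint(2,6,W):
GGGGGGGGG
GGGRRGWGG
RGGRRGWGG
GGGGGGGGG
GGGGGGGGG

Answer: GGGGGGGGG
GGGRRGWGG
RGGRRGWGG
GGGGGGGGG
GGGGGGGGG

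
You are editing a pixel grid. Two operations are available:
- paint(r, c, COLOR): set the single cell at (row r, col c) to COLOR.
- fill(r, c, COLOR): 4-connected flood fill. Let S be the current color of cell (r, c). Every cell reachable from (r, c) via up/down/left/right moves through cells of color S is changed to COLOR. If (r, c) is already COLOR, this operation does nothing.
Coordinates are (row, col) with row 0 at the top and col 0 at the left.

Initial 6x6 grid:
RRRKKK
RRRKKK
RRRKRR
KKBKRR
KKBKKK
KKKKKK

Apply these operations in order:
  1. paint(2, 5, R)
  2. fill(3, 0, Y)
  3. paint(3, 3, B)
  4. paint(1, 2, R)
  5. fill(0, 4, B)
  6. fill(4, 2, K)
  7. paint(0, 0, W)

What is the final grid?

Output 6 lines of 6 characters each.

Answer: WRRKKK
RRRKKK
RRRKRR
YYKKRR
YYKYYY
YYYYYY

Derivation:
After op 1 paint(2,5,R):
RRRKKK
RRRKKK
RRRKRR
KKBKRR
KKBKKK
KKKKKK
After op 2 fill(3,0,Y) [21 cells changed]:
RRRYYY
RRRYYY
RRRYRR
YYBYRR
YYBYYY
YYYYYY
After op 3 paint(3,3,B):
RRRYYY
RRRYYY
RRRYRR
YYBBRR
YYBYYY
YYYYYY
After op 4 paint(1,2,R):
RRRYYY
RRRYYY
RRRYRR
YYBBRR
YYBYYY
YYYYYY
After op 5 fill(0,4,B) [7 cells changed]:
RRRBBB
RRRBBB
RRRBRR
YYBBRR
YYBYYY
YYYYYY
After op 6 fill(4,2,K) [10 cells changed]:
RRRKKK
RRRKKK
RRRKRR
YYKKRR
YYKYYY
YYYYYY
After op 7 paint(0,0,W):
WRRKKK
RRRKKK
RRRKRR
YYKKRR
YYKYYY
YYYYYY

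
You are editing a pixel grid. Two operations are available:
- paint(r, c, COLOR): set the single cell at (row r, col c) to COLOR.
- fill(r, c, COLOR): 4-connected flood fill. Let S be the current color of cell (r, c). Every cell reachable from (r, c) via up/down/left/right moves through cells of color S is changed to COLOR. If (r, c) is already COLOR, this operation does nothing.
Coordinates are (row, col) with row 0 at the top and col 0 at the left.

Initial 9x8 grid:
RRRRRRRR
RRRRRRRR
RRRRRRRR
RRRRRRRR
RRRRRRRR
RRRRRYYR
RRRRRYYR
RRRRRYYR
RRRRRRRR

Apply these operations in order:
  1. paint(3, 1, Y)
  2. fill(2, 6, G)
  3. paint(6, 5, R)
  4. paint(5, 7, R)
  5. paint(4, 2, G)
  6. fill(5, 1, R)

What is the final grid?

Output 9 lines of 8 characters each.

After op 1 paint(3,1,Y):
RRRRRRRR
RRRRRRRR
RRRRRRRR
RYRRRRRR
RRRRRRRR
RRRRRYYR
RRRRRYYR
RRRRRYYR
RRRRRRRR
After op 2 fill(2,6,G) [65 cells changed]:
GGGGGGGG
GGGGGGGG
GGGGGGGG
GYGGGGGG
GGGGGGGG
GGGGGYYG
GGGGGYYG
GGGGGYYG
GGGGGGGG
After op 3 paint(6,5,R):
GGGGGGGG
GGGGGGGG
GGGGGGGG
GYGGGGGG
GGGGGGGG
GGGGGYYG
GGGGGRYG
GGGGGYYG
GGGGGGGG
After op 4 paint(5,7,R):
GGGGGGGG
GGGGGGGG
GGGGGGGG
GYGGGGGG
GGGGGGGG
GGGGGYYR
GGGGGRYG
GGGGGYYG
GGGGGGGG
After op 5 paint(4,2,G):
GGGGGGGG
GGGGGGGG
GGGGGGGG
GYGGGGGG
GGGGGGGG
GGGGGYYR
GGGGGRYG
GGGGGYYG
GGGGGGGG
After op 6 fill(5,1,R) [64 cells changed]:
RRRRRRRR
RRRRRRRR
RRRRRRRR
RYRRRRRR
RRRRRRRR
RRRRRYYR
RRRRRRYR
RRRRRYYR
RRRRRRRR

Answer: RRRRRRRR
RRRRRRRR
RRRRRRRR
RYRRRRRR
RRRRRRRR
RRRRRYYR
RRRRRRYR
RRRRRYYR
RRRRRRRR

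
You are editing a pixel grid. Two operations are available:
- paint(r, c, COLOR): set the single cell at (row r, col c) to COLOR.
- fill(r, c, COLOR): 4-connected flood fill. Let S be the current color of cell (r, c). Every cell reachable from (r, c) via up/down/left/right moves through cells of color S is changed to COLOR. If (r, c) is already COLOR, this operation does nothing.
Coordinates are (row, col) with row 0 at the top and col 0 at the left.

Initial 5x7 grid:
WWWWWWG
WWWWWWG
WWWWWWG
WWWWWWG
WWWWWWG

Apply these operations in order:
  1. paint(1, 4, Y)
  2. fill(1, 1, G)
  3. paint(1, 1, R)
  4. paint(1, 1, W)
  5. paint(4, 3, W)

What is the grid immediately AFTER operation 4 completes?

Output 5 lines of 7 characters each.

After op 1 paint(1,4,Y):
WWWWWWG
WWWWYWG
WWWWWWG
WWWWWWG
WWWWWWG
After op 2 fill(1,1,G) [29 cells changed]:
GGGGGGG
GGGGYGG
GGGGGGG
GGGGGGG
GGGGGGG
After op 3 paint(1,1,R):
GGGGGGG
GRGGYGG
GGGGGGG
GGGGGGG
GGGGGGG
After op 4 paint(1,1,W):
GGGGGGG
GWGGYGG
GGGGGGG
GGGGGGG
GGGGGGG

Answer: GGGGGGG
GWGGYGG
GGGGGGG
GGGGGGG
GGGGGGG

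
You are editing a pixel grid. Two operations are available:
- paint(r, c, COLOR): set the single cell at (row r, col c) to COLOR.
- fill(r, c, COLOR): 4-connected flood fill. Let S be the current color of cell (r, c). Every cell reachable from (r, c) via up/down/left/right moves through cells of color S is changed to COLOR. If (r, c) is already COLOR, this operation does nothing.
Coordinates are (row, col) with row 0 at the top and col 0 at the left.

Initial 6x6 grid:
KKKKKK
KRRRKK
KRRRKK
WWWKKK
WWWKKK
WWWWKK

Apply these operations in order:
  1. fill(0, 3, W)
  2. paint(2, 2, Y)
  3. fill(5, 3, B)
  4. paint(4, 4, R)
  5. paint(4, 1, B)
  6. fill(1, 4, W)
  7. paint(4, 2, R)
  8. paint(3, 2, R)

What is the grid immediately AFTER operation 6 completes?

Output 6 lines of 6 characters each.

Answer: WWWWWW
WRRRWW
WRYRWW
WWWWWW
WWWWRW
WWWWWW

Derivation:
After op 1 fill(0,3,W) [20 cells changed]:
WWWWWW
WRRRWW
WRRRWW
WWWWWW
WWWWWW
WWWWWW
After op 2 paint(2,2,Y):
WWWWWW
WRRRWW
WRYRWW
WWWWWW
WWWWWW
WWWWWW
After op 3 fill(5,3,B) [30 cells changed]:
BBBBBB
BRRRBB
BRYRBB
BBBBBB
BBBBBB
BBBBBB
After op 4 paint(4,4,R):
BBBBBB
BRRRBB
BRYRBB
BBBBBB
BBBBRB
BBBBBB
After op 5 paint(4,1,B):
BBBBBB
BRRRBB
BRYRBB
BBBBBB
BBBBRB
BBBBBB
After op 6 fill(1,4,W) [29 cells changed]:
WWWWWW
WRRRWW
WRYRWW
WWWWWW
WWWWRW
WWWWWW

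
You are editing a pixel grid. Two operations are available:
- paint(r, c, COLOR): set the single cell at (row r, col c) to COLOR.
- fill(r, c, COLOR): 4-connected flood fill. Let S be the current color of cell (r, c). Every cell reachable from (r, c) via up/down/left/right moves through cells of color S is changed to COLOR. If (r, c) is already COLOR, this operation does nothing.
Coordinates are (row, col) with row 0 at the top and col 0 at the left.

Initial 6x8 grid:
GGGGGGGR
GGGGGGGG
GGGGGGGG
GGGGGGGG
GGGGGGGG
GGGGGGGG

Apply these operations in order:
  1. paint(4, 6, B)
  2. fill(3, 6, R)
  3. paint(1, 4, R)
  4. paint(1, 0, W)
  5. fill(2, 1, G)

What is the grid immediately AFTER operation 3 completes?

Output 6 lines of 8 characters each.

After op 1 paint(4,6,B):
GGGGGGGR
GGGGGGGG
GGGGGGGG
GGGGGGGG
GGGGGGBG
GGGGGGGG
After op 2 fill(3,6,R) [46 cells changed]:
RRRRRRRR
RRRRRRRR
RRRRRRRR
RRRRRRRR
RRRRRRBR
RRRRRRRR
After op 3 paint(1,4,R):
RRRRRRRR
RRRRRRRR
RRRRRRRR
RRRRRRRR
RRRRRRBR
RRRRRRRR

Answer: RRRRRRRR
RRRRRRRR
RRRRRRRR
RRRRRRRR
RRRRRRBR
RRRRRRRR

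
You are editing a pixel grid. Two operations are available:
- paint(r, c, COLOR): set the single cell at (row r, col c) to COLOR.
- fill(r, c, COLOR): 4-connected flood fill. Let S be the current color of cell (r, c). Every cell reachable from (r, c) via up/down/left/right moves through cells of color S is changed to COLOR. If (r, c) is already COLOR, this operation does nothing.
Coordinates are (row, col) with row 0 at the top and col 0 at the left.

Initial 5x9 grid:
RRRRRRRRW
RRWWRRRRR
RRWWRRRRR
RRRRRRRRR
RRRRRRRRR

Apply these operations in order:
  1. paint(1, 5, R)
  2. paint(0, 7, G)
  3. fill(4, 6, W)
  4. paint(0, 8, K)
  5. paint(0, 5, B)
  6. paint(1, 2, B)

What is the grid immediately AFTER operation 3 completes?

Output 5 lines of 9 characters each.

Answer: WWWWWWWGW
WWWWWWWWW
WWWWWWWWW
WWWWWWWWW
WWWWWWWWW

Derivation:
After op 1 paint(1,5,R):
RRRRRRRRW
RRWWRRRRR
RRWWRRRRR
RRRRRRRRR
RRRRRRRRR
After op 2 paint(0,7,G):
RRRRRRRGW
RRWWRRRRR
RRWWRRRRR
RRRRRRRRR
RRRRRRRRR
After op 3 fill(4,6,W) [39 cells changed]:
WWWWWWWGW
WWWWWWWWW
WWWWWWWWW
WWWWWWWWW
WWWWWWWWW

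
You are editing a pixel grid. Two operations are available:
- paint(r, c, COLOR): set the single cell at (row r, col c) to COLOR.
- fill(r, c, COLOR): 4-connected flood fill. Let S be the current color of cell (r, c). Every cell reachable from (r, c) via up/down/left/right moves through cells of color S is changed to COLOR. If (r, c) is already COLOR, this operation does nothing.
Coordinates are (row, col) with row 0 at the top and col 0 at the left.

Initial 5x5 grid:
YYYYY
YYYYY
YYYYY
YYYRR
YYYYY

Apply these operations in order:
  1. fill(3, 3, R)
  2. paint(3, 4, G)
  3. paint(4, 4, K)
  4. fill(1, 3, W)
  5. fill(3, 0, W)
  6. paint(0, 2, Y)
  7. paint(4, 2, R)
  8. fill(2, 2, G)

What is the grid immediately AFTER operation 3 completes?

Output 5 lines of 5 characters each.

After op 1 fill(3,3,R) [0 cells changed]:
YYYYY
YYYYY
YYYYY
YYYRR
YYYYY
After op 2 paint(3,4,G):
YYYYY
YYYYY
YYYYY
YYYRG
YYYYY
After op 3 paint(4,4,K):
YYYYY
YYYYY
YYYYY
YYYRG
YYYYK

Answer: YYYYY
YYYYY
YYYYY
YYYRG
YYYYK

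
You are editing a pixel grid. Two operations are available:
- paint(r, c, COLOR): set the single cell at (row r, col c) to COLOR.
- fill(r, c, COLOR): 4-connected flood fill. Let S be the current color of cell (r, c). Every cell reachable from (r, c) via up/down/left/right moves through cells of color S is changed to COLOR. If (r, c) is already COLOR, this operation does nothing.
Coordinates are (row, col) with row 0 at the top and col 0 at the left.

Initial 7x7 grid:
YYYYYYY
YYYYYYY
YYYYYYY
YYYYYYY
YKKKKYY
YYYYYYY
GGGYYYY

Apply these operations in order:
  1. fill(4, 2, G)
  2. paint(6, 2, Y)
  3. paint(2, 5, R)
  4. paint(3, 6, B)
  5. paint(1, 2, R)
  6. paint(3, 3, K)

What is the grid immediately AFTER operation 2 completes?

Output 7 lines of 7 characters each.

After op 1 fill(4,2,G) [4 cells changed]:
YYYYYYY
YYYYYYY
YYYYYYY
YYYYYYY
YGGGGYY
YYYYYYY
GGGYYYY
After op 2 paint(6,2,Y):
YYYYYYY
YYYYYYY
YYYYYYY
YYYYYYY
YGGGGYY
YYYYYYY
GGYYYYY

Answer: YYYYYYY
YYYYYYY
YYYYYYY
YYYYYYY
YGGGGYY
YYYYYYY
GGYYYYY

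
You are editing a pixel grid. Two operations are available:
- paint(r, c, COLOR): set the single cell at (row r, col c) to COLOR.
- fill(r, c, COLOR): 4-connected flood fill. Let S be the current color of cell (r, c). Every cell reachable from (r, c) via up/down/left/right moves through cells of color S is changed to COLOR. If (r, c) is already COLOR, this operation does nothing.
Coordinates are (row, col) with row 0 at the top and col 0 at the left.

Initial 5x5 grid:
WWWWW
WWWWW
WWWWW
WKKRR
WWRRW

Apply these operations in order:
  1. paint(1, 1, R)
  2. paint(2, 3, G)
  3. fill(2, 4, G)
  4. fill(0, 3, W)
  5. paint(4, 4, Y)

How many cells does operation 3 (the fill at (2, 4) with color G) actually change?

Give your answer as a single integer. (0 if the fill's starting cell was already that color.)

Answer: 16

Derivation:
After op 1 paint(1,1,R):
WWWWW
WRWWW
WWWWW
WKKRR
WWRRW
After op 2 paint(2,3,G):
WWWWW
WRWWW
WWWGW
WKKRR
WWRRW
After op 3 fill(2,4,G) [16 cells changed]:
GGGGG
GRGGG
GGGGG
GKKRR
GGRRW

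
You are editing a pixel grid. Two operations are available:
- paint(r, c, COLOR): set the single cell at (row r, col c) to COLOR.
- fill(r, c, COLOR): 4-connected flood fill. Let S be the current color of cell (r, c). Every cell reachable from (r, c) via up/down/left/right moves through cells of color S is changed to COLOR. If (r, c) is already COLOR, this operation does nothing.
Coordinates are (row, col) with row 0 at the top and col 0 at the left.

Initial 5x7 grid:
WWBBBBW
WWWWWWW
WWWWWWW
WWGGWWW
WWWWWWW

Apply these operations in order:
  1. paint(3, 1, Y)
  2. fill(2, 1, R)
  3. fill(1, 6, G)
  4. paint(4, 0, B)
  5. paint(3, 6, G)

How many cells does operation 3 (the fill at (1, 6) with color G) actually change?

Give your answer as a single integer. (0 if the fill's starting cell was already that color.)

Answer: 28

Derivation:
After op 1 paint(3,1,Y):
WWBBBBW
WWWWWWW
WWWWWWW
WYGGWWW
WWWWWWW
After op 2 fill(2,1,R) [28 cells changed]:
RRBBBBR
RRRRRRR
RRRRRRR
RYGGRRR
RRRRRRR
After op 3 fill(1,6,G) [28 cells changed]:
GGBBBBG
GGGGGGG
GGGGGGG
GYGGGGG
GGGGGGG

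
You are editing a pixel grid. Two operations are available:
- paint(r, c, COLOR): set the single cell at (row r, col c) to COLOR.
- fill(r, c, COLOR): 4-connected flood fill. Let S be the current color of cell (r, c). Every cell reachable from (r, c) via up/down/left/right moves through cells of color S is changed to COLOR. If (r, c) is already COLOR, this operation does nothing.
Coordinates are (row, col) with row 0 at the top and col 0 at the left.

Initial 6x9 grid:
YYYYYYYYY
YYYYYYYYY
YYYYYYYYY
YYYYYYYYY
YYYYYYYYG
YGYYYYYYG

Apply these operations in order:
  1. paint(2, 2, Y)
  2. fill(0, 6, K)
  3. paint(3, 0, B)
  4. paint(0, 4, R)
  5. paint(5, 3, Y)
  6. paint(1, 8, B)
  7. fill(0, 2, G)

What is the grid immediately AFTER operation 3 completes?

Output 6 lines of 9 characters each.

Answer: KKKKKKKKK
KKKKKKKKK
KKKKKKKKK
BKKKKKKKK
KKKKKKKKG
KGKKKKKKG

Derivation:
After op 1 paint(2,2,Y):
YYYYYYYYY
YYYYYYYYY
YYYYYYYYY
YYYYYYYYY
YYYYYYYYG
YGYYYYYYG
After op 2 fill(0,6,K) [51 cells changed]:
KKKKKKKKK
KKKKKKKKK
KKKKKKKKK
KKKKKKKKK
KKKKKKKKG
KGKKKKKKG
After op 3 paint(3,0,B):
KKKKKKKKK
KKKKKKKKK
KKKKKKKKK
BKKKKKKKK
KKKKKKKKG
KGKKKKKKG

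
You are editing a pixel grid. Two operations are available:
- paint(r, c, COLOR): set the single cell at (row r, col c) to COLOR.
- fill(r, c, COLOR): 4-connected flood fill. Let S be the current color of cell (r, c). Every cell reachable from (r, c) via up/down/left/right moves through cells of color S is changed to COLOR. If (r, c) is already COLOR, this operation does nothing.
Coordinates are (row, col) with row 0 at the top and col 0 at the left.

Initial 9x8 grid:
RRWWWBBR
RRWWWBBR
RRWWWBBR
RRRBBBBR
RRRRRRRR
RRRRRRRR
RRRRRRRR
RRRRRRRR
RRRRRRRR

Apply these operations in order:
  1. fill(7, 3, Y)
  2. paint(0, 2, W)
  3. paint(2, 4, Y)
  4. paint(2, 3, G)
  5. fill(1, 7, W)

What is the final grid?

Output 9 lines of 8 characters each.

After op 1 fill(7,3,Y) [53 cells changed]:
YYWWWBBY
YYWWWBBY
YYWWWBBY
YYYBBBBY
YYYYYYYY
YYYYYYYY
YYYYYYYY
YYYYYYYY
YYYYYYYY
After op 2 paint(0,2,W):
YYWWWBBY
YYWWWBBY
YYWWWBBY
YYYBBBBY
YYYYYYYY
YYYYYYYY
YYYYYYYY
YYYYYYYY
YYYYYYYY
After op 3 paint(2,4,Y):
YYWWWBBY
YYWWWBBY
YYWWYBBY
YYYBBBBY
YYYYYYYY
YYYYYYYY
YYYYYYYY
YYYYYYYY
YYYYYYYY
After op 4 paint(2,3,G):
YYWWWBBY
YYWWWBBY
YYWGYBBY
YYYBBBBY
YYYYYYYY
YYYYYYYY
YYYYYYYY
YYYYYYYY
YYYYYYYY
After op 5 fill(1,7,W) [53 cells changed]:
WWWWWBBW
WWWWWBBW
WWWGYBBW
WWWBBBBW
WWWWWWWW
WWWWWWWW
WWWWWWWW
WWWWWWWW
WWWWWWWW

Answer: WWWWWBBW
WWWWWBBW
WWWGYBBW
WWWBBBBW
WWWWWWWW
WWWWWWWW
WWWWWWWW
WWWWWWWW
WWWWWWWW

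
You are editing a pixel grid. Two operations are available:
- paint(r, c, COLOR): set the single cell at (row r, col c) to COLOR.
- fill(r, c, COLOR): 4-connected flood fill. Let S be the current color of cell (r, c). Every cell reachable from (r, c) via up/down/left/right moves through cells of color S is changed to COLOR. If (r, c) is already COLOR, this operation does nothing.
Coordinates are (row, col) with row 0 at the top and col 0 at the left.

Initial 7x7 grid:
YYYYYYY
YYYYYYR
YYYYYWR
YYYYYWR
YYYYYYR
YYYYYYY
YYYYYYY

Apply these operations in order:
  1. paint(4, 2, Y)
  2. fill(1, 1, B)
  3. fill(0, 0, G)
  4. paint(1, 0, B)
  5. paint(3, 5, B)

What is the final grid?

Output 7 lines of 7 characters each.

After op 1 paint(4,2,Y):
YYYYYYY
YYYYYYR
YYYYYWR
YYYYYWR
YYYYYYR
YYYYYYY
YYYYYYY
After op 2 fill(1,1,B) [43 cells changed]:
BBBBBBB
BBBBBBR
BBBBBWR
BBBBBWR
BBBBBBR
BBBBBBB
BBBBBBB
After op 3 fill(0,0,G) [43 cells changed]:
GGGGGGG
GGGGGGR
GGGGGWR
GGGGGWR
GGGGGGR
GGGGGGG
GGGGGGG
After op 4 paint(1,0,B):
GGGGGGG
BGGGGGR
GGGGGWR
GGGGGWR
GGGGGGR
GGGGGGG
GGGGGGG
After op 5 paint(3,5,B):
GGGGGGG
BGGGGGR
GGGGGWR
GGGGGBR
GGGGGGR
GGGGGGG
GGGGGGG

Answer: GGGGGGG
BGGGGGR
GGGGGWR
GGGGGBR
GGGGGGR
GGGGGGG
GGGGGGG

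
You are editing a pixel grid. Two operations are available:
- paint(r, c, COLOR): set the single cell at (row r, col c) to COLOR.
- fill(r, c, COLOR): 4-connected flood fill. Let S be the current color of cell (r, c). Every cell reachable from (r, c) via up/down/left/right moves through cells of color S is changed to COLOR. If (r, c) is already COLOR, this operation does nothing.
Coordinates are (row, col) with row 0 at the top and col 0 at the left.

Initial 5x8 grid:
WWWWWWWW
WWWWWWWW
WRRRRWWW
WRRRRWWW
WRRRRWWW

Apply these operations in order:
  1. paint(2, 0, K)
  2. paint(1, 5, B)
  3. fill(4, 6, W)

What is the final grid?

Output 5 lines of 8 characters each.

Answer: WWWWWWWW
WWWWWBWW
KRRRRWWW
WRRRRWWW
WRRRRWWW

Derivation:
After op 1 paint(2,0,K):
WWWWWWWW
WWWWWWWW
KRRRRWWW
WRRRRWWW
WRRRRWWW
After op 2 paint(1,5,B):
WWWWWWWW
WWWWWBWW
KRRRRWWW
WRRRRWWW
WRRRRWWW
After op 3 fill(4,6,W) [0 cells changed]:
WWWWWWWW
WWWWWBWW
KRRRRWWW
WRRRRWWW
WRRRRWWW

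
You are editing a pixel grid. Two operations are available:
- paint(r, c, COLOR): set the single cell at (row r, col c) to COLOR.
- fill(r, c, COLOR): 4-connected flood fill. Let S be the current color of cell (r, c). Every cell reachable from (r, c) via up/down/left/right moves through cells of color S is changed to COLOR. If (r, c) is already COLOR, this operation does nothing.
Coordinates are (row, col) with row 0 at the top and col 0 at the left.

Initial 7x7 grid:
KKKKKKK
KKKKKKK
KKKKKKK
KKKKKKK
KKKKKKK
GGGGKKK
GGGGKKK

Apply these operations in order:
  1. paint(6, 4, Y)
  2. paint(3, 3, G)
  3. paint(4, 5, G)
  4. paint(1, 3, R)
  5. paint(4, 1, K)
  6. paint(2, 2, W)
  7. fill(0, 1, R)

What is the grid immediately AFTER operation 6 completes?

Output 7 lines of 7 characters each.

After op 1 paint(6,4,Y):
KKKKKKK
KKKKKKK
KKKKKKK
KKKKKKK
KKKKKKK
GGGGKKK
GGGGYKK
After op 2 paint(3,3,G):
KKKKKKK
KKKKKKK
KKKKKKK
KKKGKKK
KKKKKKK
GGGGKKK
GGGGYKK
After op 3 paint(4,5,G):
KKKKKKK
KKKKKKK
KKKKKKK
KKKGKKK
KKKKKGK
GGGGKKK
GGGGYKK
After op 4 paint(1,3,R):
KKKKKKK
KKKRKKK
KKKKKKK
KKKGKKK
KKKKKGK
GGGGKKK
GGGGYKK
After op 5 paint(4,1,K):
KKKKKKK
KKKRKKK
KKKKKKK
KKKGKKK
KKKKKGK
GGGGKKK
GGGGYKK
After op 6 paint(2,2,W):
KKKKKKK
KKKRKKK
KKWKKKK
KKKGKKK
KKKKKGK
GGGGKKK
GGGGYKK

Answer: KKKKKKK
KKKRKKK
KKWKKKK
KKKGKKK
KKKKKGK
GGGGKKK
GGGGYKK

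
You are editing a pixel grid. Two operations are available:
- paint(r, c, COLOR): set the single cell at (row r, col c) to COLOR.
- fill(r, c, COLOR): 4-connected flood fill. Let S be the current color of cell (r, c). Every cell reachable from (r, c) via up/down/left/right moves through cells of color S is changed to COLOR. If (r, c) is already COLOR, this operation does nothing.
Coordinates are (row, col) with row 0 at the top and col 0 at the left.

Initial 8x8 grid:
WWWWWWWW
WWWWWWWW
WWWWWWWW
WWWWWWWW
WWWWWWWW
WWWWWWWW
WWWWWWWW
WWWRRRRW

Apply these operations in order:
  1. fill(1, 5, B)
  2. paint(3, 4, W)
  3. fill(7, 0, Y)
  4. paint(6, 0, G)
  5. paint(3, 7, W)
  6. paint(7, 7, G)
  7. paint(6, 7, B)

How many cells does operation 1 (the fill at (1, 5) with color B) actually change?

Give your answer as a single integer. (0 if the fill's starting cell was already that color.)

After op 1 fill(1,5,B) [60 cells changed]:
BBBBBBBB
BBBBBBBB
BBBBBBBB
BBBBBBBB
BBBBBBBB
BBBBBBBB
BBBBBBBB
BBBRRRRB

Answer: 60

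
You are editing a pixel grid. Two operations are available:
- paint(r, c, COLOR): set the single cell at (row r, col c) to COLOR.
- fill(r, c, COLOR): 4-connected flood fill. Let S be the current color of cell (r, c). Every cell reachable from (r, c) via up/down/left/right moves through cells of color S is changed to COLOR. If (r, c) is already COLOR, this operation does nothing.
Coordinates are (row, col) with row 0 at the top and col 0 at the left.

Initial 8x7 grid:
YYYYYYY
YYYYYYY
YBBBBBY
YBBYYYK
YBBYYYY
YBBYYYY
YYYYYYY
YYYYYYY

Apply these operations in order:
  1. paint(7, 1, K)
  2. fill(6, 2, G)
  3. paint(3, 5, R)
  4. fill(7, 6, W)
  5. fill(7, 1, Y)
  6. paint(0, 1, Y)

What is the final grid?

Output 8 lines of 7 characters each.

Answer: WYWWWWW
WWWWWWW
WBBBBBW
WBBWWRK
WBBWWWW
WBBWWWW
WWWWWWW
WYWWWWW

Derivation:
After op 1 paint(7,1,K):
YYYYYYY
YYYYYYY
YBBBBBY
YBBYYYK
YBBYYYY
YBBYYYY
YYYYYYY
YKYYYYY
After op 2 fill(6,2,G) [43 cells changed]:
GGGGGGG
GGGGGGG
GBBBBBG
GBBGGGK
GBBGGGG
GBBGGGG
GGGGGGG
GKGGGGG
After op 3 paint(3,5,R):
GGGGGGG
GGGGGGG
GBBBBBG
GBBGGRK
GBBGGGG
GBBGGGG
GGGGGGG
GKGGGGG
After op 4 fill(7,6,W) [42 cells changed]:
WWWWWWW
WWWWWWW
WBBBBBW
WBBWWRK
WBBWWWW
WBBWWWW
WWWWWWW
WKWWWWW
After op 5 fill(7,1,Y) [1 cells changed]:
WWWWWWW
WWWWWWW
WBBBBBW
WBBWWRK
WBBWWWW
WBBWWWW
WWWWWWW
WYWWWWW
After op 6 paint(0,1,Y):
WYWWWWW
WWWWWWW
WBBBBBW
WBBWWRK
WBBWWWW
WBBWWWW
WWWWWWW
WYWWWWW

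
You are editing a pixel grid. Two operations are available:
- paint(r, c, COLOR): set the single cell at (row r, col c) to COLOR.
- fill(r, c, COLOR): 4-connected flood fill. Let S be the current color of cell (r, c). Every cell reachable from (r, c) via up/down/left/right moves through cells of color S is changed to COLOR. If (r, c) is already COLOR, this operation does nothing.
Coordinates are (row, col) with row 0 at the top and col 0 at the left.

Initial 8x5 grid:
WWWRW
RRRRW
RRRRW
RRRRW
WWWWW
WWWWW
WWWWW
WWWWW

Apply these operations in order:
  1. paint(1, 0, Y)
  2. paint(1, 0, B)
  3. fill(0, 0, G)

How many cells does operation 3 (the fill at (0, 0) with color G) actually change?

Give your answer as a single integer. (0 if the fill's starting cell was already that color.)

After op 1 paint(1,0,Y):
WWWRW
YRRRW
RRRRW
RRRRW
WWWWW
WWWWW
WWWWW
WWWWW
After op 2 paint(1,0,B):
WWWRW
BRRRW
RRRRW
RRRRW
WWWWW
WWWWW
WWWWW
WWWWW
After op 3 fill(0,0,G) [3 cells changed]:
GGGRW
BRRRW
RRRRW
RRRRW
WWWWW
WWWWW
WWWWW
WWWWW

Answer: 3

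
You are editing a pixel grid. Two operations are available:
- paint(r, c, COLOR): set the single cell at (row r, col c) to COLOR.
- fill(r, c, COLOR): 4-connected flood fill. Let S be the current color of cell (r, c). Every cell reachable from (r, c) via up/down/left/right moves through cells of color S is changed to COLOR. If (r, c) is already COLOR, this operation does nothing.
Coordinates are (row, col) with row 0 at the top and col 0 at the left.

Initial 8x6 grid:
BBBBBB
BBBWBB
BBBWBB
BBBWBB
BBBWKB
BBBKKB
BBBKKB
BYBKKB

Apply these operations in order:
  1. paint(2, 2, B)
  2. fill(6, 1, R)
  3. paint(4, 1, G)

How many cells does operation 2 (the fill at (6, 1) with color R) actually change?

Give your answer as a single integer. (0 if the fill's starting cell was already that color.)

After op 1 paint(2,2,B):
BBBBBB
BBBWBB
BBBWBB
BBBWBB
BBBWKB
BBBKKB
BBBKKB
BYBKKB
After op 2 fill(6,1,R) [36 cells changed]:
RRRRRR
RRRWRR
RRRWRR
RRRWRR
RRRWKR
RRRKKR
RRRKKR
RYRKKR

Answer: 36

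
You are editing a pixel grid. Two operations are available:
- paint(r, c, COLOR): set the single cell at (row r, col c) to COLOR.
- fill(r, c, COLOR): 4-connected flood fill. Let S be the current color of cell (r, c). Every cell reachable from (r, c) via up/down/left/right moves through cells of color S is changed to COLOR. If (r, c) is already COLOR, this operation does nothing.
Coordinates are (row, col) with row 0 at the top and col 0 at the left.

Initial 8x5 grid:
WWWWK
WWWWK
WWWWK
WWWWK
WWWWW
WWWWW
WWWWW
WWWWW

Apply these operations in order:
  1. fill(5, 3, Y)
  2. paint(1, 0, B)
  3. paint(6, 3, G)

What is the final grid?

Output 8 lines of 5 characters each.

After op 1 fill(5,3,Y) [36 cells changed]:
YYYYK
YYYYK
YYYYK
YYYYK
YYYYY
YYYYY
YYYYY
YYYYY
After op 2 paint(1,0,B):
YYYYK
BYYYK
YYYYK
YYYYK
YYYYY
YYYYY
YYYYY
YYYYY
After op 3 paint(6,3,G):
YYYYK
BYYYK
YYYYK
YYYYK
YYYYY
YYYYY
YYYGY
YYYYY

Answer: YYYYK
BYYYK
YYYYK
YYYYK
YYYYY
YYYYY
YYYGY
YYYYY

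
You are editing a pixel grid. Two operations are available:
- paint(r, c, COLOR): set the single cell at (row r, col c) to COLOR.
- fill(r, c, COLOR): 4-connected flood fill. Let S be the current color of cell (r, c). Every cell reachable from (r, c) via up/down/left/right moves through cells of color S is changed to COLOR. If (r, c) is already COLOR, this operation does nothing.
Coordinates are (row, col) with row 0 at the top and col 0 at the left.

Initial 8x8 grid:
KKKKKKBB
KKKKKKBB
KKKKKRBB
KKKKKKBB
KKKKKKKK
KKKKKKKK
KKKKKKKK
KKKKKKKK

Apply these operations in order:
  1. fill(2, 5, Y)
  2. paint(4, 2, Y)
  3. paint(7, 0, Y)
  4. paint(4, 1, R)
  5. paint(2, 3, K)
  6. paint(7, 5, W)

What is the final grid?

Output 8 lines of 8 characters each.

Answer: KKKKKKBB
KKKKKKBB
KKKKKYBB
KKKKKKBB
KRYKKKKK
KKKKKKKK
KKKKKKKK
YKKKKWKK

Derivation:
After op 1 fill(2,5,Y) [1 cells changed]:
KKKKKKBB
KKKKKKBB
KKKKKYBB
KKKKKKBB
KKKKKKKK
KKKKKKKK
KKKKKKKK
KKKKKKKK
After op 2 paint(4,2,Y):
KKKKKKBB
KKKKKKBB
KKKKKYBB
KKKKKKBB
KKYKKKKK
KKKKKKKK
KKKKKKKK
KKKKKKKK
After op 3 paint(7,0,Y):
KKKKKKBB
KKKKKKBB
KKKKKYBB
KKKKKKBB
KKYKKKKK
KKKKKKKK
KKKKKKKK
YKKKKKKK
After op 4 paint(4,1,R):
KKKKKKBB
KKKKKKBB
KKKKKYBB
KKKKKKBB
KRYKKKKK
KKKKKKKK
KKKKKKKK
YKKKKKKK
After op 5 paint(2,3,K):
KKKKKKBB
KKKKKKBB
KKKKKYBB
KKKKKKBB
KRYKKKKK
KKKKKKKK
KKKKKKKK
YKKKKKKK
After op 6 paint(7,5,W):
KKKKKKBB
KKKKKKBB
KKKKKYBB
KKKKKKBB
KRYKKKKK
KKKKKKKK
KKKKKKKK
YKKKKWKK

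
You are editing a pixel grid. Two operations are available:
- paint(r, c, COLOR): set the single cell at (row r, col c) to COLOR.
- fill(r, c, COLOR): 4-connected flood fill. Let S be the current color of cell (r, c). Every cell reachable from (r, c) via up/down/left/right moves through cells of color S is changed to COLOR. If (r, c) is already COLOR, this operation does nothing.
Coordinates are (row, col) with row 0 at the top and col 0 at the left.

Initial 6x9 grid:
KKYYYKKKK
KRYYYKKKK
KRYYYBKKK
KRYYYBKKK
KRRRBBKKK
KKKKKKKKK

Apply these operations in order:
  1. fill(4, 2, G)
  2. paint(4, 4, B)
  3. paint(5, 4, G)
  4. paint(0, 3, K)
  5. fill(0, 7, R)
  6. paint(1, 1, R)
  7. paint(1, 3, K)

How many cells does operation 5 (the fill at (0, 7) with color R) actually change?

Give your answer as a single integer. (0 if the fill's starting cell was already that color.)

Answer: 21

Derivation:
After op 1 fill(4,2,G) [6 cells changed]:
KKYYYKKKK
KGYYYKKKK
KGYYYBKKK
KGYYYBKKK
KGGGBBKKK
KKKKKKKKK
After op 2 paint(4,4,B):
KKYYYKKKK
KGYYYKKKK
KGYYYBKKK
KGYYYBKKK
KGGGBBKKK
KKKKKKKKK
After op 3 paint(5,4,G):
KKYYYKKKK
KGYYYKKKK
KGYYYBKKK
KGYYYBKKK
KGGGBBKKK
KKKKGKKKK
After op 4 paint(0,3,K):
KKYKYKKKK
KGYYYKKKK
KGYYYBKKK
KGYYYBKKK
KGGGBBKKK
KKKKGKKKK
After op 5 fill(0,7,R) [21 cells changed]:
KKYKYRRRR
KGYYYRRRR
KGYYYBRRR
KGYYYBRRR
KGGGBBRRR
KKKKGRRRR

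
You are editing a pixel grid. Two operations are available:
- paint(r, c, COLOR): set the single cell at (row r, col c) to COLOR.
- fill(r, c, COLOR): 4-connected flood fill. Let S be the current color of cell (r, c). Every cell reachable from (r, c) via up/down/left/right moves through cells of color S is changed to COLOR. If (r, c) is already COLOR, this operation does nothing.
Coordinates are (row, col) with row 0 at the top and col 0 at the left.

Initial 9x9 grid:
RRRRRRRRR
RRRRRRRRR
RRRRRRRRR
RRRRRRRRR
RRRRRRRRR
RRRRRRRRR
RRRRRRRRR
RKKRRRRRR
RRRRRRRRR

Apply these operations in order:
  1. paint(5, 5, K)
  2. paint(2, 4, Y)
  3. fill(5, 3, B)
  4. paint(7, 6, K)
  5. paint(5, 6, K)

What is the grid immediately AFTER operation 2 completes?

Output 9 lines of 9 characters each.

Answer: RRRRRRRRR
RRRRRRRRR
RRRRYRRRR
RRRRRRRRR
RRRRRRRRR
RRRRRKRRR
RRRRRRRRR
RKKRRRRRR
RRRRRRRRR

Derivation:
After op 1 paint(5,5,K):
RRRRRRRRR
RRRRRRRRR
RRRRRRRRR
RRRRRRRRR
RRRRRRRRR
RRRRRKRRR
RRRRRRRRR
RKKRRRRRR
RRRRRRRRR
After op 2 paint(2,4,Y):
RRRRRRRRR
RRRRRRRRR
RRRRYRRRR
RRRRRRRRR
RRRRRRRRR
RRRRRKRRR
RRRRRRRRR
RKKRRRRRR
RRRRRRRRR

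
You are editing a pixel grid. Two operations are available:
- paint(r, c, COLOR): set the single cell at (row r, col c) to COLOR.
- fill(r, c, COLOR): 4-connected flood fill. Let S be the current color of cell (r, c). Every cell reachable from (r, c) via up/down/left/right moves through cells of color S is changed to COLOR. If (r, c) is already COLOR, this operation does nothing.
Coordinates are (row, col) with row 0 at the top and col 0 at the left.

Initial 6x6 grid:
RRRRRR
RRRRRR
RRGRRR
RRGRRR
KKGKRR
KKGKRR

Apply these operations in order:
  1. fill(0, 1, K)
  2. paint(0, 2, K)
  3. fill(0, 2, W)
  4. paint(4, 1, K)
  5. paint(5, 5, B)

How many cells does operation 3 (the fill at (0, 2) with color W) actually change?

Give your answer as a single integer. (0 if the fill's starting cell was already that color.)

After op 1 fill(0,1,K) [26 cells changed]:
KKKKKK
KKKKKK
KKGKKK
KKGKKK
KKGKKK
KKGKKK
After op 2 paint(0,2,K):
KKKKKK
KKKKKK
KKGKKK
KKGKKK
KKGKKK
KKGKKK
After op 3 fill(0,2,W) [32 cells changed]:
WWWWWW
WWWWWW
WWGWWW
WWGWWW
WWGWWW
WWGWWW

Answer: 32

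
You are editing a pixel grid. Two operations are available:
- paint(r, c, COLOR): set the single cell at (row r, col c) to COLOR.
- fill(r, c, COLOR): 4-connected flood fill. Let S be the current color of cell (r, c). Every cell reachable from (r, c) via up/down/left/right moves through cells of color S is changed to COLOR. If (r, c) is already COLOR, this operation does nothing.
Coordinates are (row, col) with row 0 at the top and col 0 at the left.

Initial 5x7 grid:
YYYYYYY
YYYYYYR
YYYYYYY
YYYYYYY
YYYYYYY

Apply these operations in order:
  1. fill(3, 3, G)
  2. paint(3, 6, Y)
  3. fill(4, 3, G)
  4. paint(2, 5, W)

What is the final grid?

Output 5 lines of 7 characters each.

Answer: GGGGGGG
GGGGGGR
GGGGGWG
GGGGGGY
GGGGGGG

Derivation:
After op 1 fill(3,3,G) [34 cells changed]:
GGGGGGG
GGGGGGR
GGGGGGG
GGGGGGG
GGGGGGG
After op 2 paint(3,6,Y):
GGGGGGG
GGGGGGR
GGGGGGG
GGGGGGY
GGGGGGG
After op 3 fill(4,3,G) [0 cells changed]:
GGGGGGG
GGGGGGR
GGGGGGG
GGGGGGY
GGGGGGG
After op 4 paint(2,5,W):
GGGGGGG
GGGGGGR
GGGGGWG
GGGGGGY
GGGGGGG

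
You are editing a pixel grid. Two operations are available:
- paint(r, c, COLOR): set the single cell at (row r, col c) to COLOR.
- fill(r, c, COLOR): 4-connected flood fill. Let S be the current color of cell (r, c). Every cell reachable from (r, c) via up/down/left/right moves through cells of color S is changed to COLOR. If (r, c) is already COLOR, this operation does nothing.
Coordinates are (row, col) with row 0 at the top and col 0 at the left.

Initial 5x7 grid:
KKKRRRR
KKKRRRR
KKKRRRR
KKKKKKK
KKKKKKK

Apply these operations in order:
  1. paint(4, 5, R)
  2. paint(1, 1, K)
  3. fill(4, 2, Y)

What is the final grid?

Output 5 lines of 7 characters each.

After op 1 paint(4,5,R):
KKKRRRR
KKKRRRR
KKKRRRR
KKKKKKK
KKKKKRK
After op 2 paint(1,1,K):
KKKRRRR
KKKRRRR
KKKRRRR
KKKKKKK
KKKKKRK
After op 3 fill(4,2,Y) [22 cells changed]:
YYYRRRR
YYYRRRR
YYYRRRR
YYYYYYY
YYYYYRY

Answer: YYYRRRR
YYYRRRR
YYYRRRR
YYYYYYY
YYYYYRY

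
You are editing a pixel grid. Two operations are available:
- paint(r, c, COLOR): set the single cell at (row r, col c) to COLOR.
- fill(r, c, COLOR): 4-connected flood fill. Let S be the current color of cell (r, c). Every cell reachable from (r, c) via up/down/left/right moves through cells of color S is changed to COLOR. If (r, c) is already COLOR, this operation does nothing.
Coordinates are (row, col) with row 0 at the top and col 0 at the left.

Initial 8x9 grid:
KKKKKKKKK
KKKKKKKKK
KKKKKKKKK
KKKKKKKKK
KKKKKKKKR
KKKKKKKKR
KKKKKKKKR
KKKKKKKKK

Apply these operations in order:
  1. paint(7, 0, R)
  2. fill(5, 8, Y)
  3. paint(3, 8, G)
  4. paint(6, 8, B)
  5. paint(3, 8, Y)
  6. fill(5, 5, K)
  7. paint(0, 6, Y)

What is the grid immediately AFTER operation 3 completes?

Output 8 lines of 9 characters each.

Answer: KKKKKKKKK
KKKKKKKKK
KKKKKKKKK
KKKKKKKKG
KKKKKKKKY
KKKKKKKKY
KKKKKKKKY
RKKKKKKKK

Derivation:
After op 1 paint(7,0,R):
KKKKKKKKK
KKKKKKKKK
KKKKKKKKK
KKKKKKKKK
KKKKKKKKR
KKKKKKKKR
KKKKKKKKR
RKKKKKKKK
After op 2 fill(5,8,Y) [3 cells changed]:
KKKKKKKKK
KKKKKKKKK
KKKKKKKKK
KKKKKKKKK
KKKKKKKKY
KKKKKKKKY
KKKKKKKKY
RKKKKKKKK
After op 3 paint(3,8,G):
KKKKKKKKK
KKKKKKKKK
KKKKKKKKK
KKKKKKKKG
KKKKKKKKY
KKKKKKKKY
KKKKKKKKY
RKKKKKKKK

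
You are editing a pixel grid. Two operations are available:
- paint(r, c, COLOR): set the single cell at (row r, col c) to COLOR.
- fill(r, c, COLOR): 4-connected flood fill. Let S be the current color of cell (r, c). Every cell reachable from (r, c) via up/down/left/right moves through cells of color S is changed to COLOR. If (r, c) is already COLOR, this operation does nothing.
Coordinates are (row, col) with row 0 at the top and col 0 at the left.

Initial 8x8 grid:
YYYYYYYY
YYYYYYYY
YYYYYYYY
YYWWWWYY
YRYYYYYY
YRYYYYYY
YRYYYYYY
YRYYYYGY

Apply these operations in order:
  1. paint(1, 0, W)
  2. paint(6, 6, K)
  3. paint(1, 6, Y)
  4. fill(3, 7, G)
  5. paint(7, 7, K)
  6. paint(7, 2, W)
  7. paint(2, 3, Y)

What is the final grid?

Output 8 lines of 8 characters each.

Answer: GGGGGGGG
WGGGGGGG
GGGYGGGG
GGWWWWGG
GRGGGGGG
GRGGGGGG
GRGGGGKG
GRWGGGGK

Derivation:
After op 1 paint(1,0,W):
YYYYYYYY
WYYYYYYY
YYYYYYYY
YYWWWWYY
YRYYYYYY
YRYYYYYY
YRYYYYYY
YRYYYYGY
After op 2 paint(6,6,K):
YYYYYYYY
WYYYYYYY
YYYYYYYY
YYWWWWYY
YRYYYYYY
YRYYYYYY
YRYYYYKY
YRYYYYGY
After op 3 paint(1,6,Y):
YYYYYYYY
WYYYYYYY
YYYYYYYY
YYWWWWYY
YRYYYYYY
YRYYYYYY
YRYYYYKY
YRYYYYGY
After op 4 fill(3,7,G) [53 cells changed]:
GGGGGGGG
WGGGGGGG
GGGGGGGG
GGWWWWGG
GRGGGGGG
GRGGGGGG
GRGGGGKG
GRGGGGGG
After op 5 paint(7,7,K):
GGGGGGGG
WGGGGGGG
GGGGGGGG
GGWWWWGG
GRGGGGGG
GRGGGGGG
GRGGGGKG
GRGGGGGK
After op 6 paint(7,2,W):
GGGGGGGG
WGGGGGGG
GGGGGGGG
GGWWWWGG
GRGGGGGG
GRGGGGGG
GRGGGGKG
GRWGGGGK
After op 7 paint(2,3,Y):
GGGGGGGG
WGGGGGGG
GGGYGGGG
GGWWWWGG
GRGGGGGG
GRGGGGGG
GRGGGGKG
GRWGGGGK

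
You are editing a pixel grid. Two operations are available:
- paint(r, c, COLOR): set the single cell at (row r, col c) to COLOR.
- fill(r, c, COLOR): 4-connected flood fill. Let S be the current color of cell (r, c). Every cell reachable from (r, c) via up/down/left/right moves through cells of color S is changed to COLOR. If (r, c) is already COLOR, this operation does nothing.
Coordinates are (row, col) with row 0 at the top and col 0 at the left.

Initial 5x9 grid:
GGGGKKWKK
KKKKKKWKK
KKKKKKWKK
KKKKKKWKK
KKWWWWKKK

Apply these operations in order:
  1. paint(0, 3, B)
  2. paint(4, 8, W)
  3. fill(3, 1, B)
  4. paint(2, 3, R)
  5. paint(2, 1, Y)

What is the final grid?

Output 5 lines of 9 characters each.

After op 1 paint(0,3,B):
GGGBKKWKK
KKKKKKWKK
KKKKKKWKK
KKKKKKWKK
KKWWWWKKK
After op 2 paint(4,8,W):
GGGBKKWKK
KKKKKKWKK
KKKKKKWKK
KKKKKKWKK
KKWWWWKKW
After op 3 fill(3,1,B) [22 cells changed]:
GGGBBBWKK
BBBBBBWKK
BBBBBBWKK
BBBBBBWKK
BBWWWWKKW
After op 4 paint(2,3,R):
GGGBBBWKK
BBBBBBWKK
BBBRBBWKK
BBBBBBWKK
BBWWWWKKW
After op 5 paint(2,1,Y):
GGGBBBWKK
BBBBBBWKK
BYBRBBWKK
BBBBBBWKK
BBWWWWKKW

Answer: GGGBBBWKK
BBBBBBWKK
BYBRBBWKK
BBBBBBWKK
BBWWWWKKW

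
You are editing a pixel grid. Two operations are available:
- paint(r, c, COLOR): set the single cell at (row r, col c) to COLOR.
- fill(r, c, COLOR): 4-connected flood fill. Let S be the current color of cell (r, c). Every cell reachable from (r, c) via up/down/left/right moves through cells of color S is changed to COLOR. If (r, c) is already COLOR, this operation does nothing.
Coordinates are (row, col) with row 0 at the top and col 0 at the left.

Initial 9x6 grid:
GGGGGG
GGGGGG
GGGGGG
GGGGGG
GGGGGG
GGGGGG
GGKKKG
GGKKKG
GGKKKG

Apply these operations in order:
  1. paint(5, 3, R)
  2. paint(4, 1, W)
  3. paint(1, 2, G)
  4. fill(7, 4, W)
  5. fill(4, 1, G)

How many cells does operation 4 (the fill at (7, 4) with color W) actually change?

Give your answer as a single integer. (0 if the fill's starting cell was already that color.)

After op 1 paint(5,3,R):
GGGGGG
GGGGGG
GGGGGG
GGGGGG
GGGGGG
GGGRGG
GGKKKG
GGKKKG
GGKKKG
After op 2 paint(4,1,W):
GGGGGG
GGGGGG
GGGGGG
GGGGGG
GWGGGG
GGGRGG
GGKKKG
GGKKKG
GGKKKG
After op 3 paint(1,2,G):
GGGGGG
GGGGGG
GGGGGG
GGGGGG
GWGGGG
GGGRGG
GGKKKG
GGKKKG
GGKKKG
After op 4 fill(7,4,W) [9 cells changed]:
GGGGGG
GGGGGG
GGGGGG
GGGGGG
GWGGGG
GGGRGG
GGWWWG
GGWWWG
GGWWWG

Answer: 9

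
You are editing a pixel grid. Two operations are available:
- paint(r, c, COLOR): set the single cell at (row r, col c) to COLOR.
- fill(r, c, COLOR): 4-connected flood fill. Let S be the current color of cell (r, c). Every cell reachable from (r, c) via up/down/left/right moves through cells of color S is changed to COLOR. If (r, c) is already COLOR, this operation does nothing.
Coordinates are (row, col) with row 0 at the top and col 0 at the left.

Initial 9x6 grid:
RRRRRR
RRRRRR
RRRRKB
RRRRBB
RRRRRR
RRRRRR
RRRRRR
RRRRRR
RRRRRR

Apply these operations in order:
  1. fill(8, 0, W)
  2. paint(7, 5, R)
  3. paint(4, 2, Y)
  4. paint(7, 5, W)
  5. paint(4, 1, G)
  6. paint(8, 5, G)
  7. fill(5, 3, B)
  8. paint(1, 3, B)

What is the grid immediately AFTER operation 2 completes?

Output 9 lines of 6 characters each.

Answer: WWWWWW
WWWWWW
WWWWKB
WWWWBB
WWWWWW
WWWWWW
WWWWWW
WWWWWR
WWWWWW

Derivation:
After op 1 fill(8,0,W) [50 cells changed]:
WWWWWW
WWWWWW
WWWWKB
WWWWBB
WWWWWW
WWWWWW
WWWWWW
WWWWWW
WWWWWW
After op 2 paint(7,5,R):
WWWWWW
WWWWWW
WWWWKB
WWWWBB
WWWWWW
WWWWWW
WWWWWW
WWWWWR
WWWWWW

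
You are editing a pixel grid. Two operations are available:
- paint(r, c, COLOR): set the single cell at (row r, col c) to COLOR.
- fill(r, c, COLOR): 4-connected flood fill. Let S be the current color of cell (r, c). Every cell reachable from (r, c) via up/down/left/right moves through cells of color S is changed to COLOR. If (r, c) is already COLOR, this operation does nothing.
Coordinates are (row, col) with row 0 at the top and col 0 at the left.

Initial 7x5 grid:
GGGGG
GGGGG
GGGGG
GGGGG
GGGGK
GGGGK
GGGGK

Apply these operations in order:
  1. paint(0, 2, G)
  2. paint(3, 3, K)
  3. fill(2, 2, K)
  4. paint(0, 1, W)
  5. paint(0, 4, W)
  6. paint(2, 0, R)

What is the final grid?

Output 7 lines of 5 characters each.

Answer: KWKKW
KKKKK
RKKKK
KKKKK
KKKKK
KKKKK
KKKKK

Derivation:
After op 1 paint(0,2,G):
GGGGG
GGGGG
GGGGG
GGGGG
GGGGK
GGGGK
GGGGK
After op 2 paint(3,3,K):
GGGGG
GGGGG
GGGGG
GGGKG
GGGGK
GGGGK
GGGGK
After op 3 fill(2,2,K) [31 cells changed]:
KKKKK
KKKKK
KKKKK
KKKKK
KKKKK
KKKKK
KKKKK
After op 4 paint(0,1,W):
KWKKK
KKKKK
KKKKK
KKKKK
KKKKK
KKKKK
KKKKK
After op 5 paint(0,4,W):
KWKKW
KKKKK
KKKKK
KKKKK
KKKKK
KKKKK
KKKKK
After op 6 paint(2,0,R):
KWKKW
KKKKK
RKKKK
KKKKK
KKKKK
KKKKK
KKKKK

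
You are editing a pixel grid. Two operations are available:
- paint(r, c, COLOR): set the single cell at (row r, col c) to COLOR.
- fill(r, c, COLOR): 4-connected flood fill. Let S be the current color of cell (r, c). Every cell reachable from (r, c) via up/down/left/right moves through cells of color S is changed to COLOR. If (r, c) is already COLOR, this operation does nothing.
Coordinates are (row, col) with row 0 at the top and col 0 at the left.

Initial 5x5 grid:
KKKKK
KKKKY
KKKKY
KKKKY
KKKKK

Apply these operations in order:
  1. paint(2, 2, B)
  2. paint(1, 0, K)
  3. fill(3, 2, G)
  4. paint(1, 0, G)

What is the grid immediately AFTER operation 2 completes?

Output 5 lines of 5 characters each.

After op 1 paint(2,2,B):
KKKKK
KKKKY
KKBKY
KKKKY
KKKKK
After op 2 paint(1,0,K):
KKKKK
KKKKY
KKBKY
KKKKY
KKKKK

Answer: KKKKK
KKKKY
KKBKY
KKKKY
KKKKK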